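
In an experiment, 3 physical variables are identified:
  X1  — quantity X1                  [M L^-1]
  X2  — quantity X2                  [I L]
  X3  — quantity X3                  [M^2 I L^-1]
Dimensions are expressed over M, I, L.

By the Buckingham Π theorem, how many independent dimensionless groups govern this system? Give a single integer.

1

Write exponents as rows M,I,L / cols X1,X2,X3:
  M: [ 1  0  2]
  I: [ 0  1  1]
  L: [-1  1 -1]
Echelon form has 2 nonzero rows (pivots: X1,X2)
3 vars − rank 2 = 1 Π group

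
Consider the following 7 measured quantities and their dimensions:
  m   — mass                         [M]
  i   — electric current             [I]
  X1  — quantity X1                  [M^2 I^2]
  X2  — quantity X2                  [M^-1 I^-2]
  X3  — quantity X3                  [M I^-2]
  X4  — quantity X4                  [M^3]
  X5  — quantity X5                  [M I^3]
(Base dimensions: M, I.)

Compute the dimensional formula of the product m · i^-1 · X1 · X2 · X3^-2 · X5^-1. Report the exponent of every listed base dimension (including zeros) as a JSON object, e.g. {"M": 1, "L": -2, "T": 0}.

Dimensional matrix (M×I by m×i×X1×X2×X3×X4×X5):
  M: [ 1  0  2 -1  1  3  1]
  I: [ 0  1  2 -2 -2  0  3]
  [M]: (1)·1+(-1)·0+(1)·2+(1)·-1+(-2)·1+(-1)·1 = -1
  [I]: (1)·0+(-1)·1+(1)·2+(1)·-2+(-2)·-2+(-1)·3 = 0
⇒ M^-1

{"M": -1, "I": 0}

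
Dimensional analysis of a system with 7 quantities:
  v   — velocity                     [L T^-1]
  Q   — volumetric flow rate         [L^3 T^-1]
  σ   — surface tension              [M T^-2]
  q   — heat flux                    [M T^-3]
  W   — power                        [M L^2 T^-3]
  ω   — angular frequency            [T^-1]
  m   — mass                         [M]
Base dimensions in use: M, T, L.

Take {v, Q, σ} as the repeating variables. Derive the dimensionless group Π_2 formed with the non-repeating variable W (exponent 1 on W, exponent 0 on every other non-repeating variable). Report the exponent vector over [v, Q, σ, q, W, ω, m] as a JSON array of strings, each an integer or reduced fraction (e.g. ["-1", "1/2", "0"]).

["-1/2", "-1/2", "-1", "0", "1", "0", "0"]

Exponent matrix [M,T,L] × [v,Q,σ,q,W,ω,m]:
  M: [ 0  0  1  1  1  0  1]
  T: [-1 -1 -2 -3 -3 -1  0]
  L: [ 1  3  0  0  2  0  0]
Row reduction gives pivot columns v,Q,σ; rank = 3
Repeat: v,Q,σ; free: q,W,ω,m
RREF:
  r0: [   1    0    0  3/2  1/2  3/2   -3]
  r1: [   0    1    0 -1/2  1/2 -1/2    1]
  r2: [   0    0    1    1    1    0    1]
Fix exponent of W at 1, q at 0, ω at 0, m at 0; solve each RREF row for its pivot's exponent:
  r0: exp(v) + (1/2)·1 = 0 ⇒ exp(v) = -1/2
  r1: exp(Q) + (1/2)·1 = 0 ⇒ exp(Q) = -1/2
  r2: exp(σ) + (1)·1 = 0 ⇒ exp(σ) = -1
Π_2 = v^(-1/2) · Q^(-1/2) · σ^-1 · W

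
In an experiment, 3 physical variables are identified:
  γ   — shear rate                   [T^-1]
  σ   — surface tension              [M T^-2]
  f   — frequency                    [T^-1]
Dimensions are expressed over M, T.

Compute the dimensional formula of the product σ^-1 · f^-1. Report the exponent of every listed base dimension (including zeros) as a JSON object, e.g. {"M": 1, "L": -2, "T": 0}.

{"M": -1, "T": 3}

Write exponents as rows M,T / cols γ,σ,f:
  M: [ 0  1  0]
  T: [-1 -2 -1]
  [M]: (-1)·1+(-1)·0 = -1
  [T]: (-1)·-2+(-1)·-1 = 3
⇒ M^-1 T^3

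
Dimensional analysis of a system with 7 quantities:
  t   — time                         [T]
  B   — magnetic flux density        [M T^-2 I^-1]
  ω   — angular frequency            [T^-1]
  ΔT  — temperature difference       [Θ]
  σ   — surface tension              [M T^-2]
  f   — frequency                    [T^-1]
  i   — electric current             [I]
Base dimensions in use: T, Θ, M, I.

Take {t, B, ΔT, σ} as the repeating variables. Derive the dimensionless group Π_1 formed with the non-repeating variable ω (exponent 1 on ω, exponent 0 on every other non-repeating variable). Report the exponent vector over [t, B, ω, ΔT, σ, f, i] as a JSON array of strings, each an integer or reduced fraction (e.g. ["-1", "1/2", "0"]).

["1", "0", "1", "0", "0", "0", "0"]

Write exponents as rows T,Θ,M,I / cols t,B,ω,ΔT,σ,f,i:
  T: [ 1 -2 -1  0 -2 -1  0]
  Θ: [ 0  0  0  1  0  0  0]
  M: [ 0  1  0  0  1  0  0]
  I: [ 0 -1  0  0  0  0  1]
Echelon form has 4 nonzero rows (pivots: t,B,ΔT,σ)
Pivot set = {t,B,ΔT,σ}, free = {ω,f,i}
RREF:
  r0: [   1    0   -1    0    0   -1    0]
  r1: [   0    1    0    0    0    0   -1]
  r2: [   0    0    0    1    0    0    0]
  r3: [   0    0    0    0    1    0    1]
Fix exponent of ω at 1, f at 0, i at 0; solve each RREF row for its pivot's exponent:
  r0: exp(t) + (-1)·1 = 0 ⇒ exp(t) = 1
  r1: exp(B) + (0)·1 = 0 ⇒ exp(B) = 0
  r2: exp(ΔT) + (0)·1 = 0 ⇒ exp(ΔT) = 0
  r3: exp(σ) + (0)·1 = 0 ⇒ exp(σ) = 0
Π_1 = t · ω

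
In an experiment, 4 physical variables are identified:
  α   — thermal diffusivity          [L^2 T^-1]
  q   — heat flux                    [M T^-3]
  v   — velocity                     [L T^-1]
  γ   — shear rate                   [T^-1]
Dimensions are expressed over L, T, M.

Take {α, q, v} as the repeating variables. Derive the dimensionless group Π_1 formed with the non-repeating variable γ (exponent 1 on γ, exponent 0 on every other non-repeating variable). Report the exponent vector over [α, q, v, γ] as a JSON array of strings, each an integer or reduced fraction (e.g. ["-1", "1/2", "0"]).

["1", "0", "-2", "1"]

Dimensional matrix (L×T×M by α×q×v×γ):
  L: [ 2  0  1  0]
  T: [-1 -3 -1 -1]
  M: [ 0  1  0  0]
Echelon form has 3 nonzero rows (pivots: α,q,v)
Pivot set = {α,q,v}, free = {γ}
RREF:
  r0: [   1    0    0   -1]
  r1: [   0    1    0    0]
  r2: [   0    0    1    2]
Fix exponent of γ at 1; solve each RREF row for its pivot's exponent:
  r0: exp(α) + (-1)·1 = 0 ⇒ exp(α) = 1
  r1: exp(q) + (0)·1 = 0 ⇒ exp(q) = 0
  r2: exp(v) + (2)·1 = 0 ⇒ exp(v) = -2
Π_1 = α · v^-2 · γ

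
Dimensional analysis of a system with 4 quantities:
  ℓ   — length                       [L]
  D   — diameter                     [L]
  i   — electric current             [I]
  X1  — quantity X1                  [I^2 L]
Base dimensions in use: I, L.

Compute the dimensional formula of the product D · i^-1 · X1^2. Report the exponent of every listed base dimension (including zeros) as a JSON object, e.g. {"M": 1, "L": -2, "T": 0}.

{"I": 3, "L": 3}

Dimensional matrix (I×L by ℓ×D×i×X1):
  I: [ 0  0  1  2]
  L: [ 1  1  0  1]
  [I]: (1)·0+(-1)·1+(2)·2 = 3
  [L]: (1)·1+(-1)·0+(2)·1 = 3
⇒ I^3 L^3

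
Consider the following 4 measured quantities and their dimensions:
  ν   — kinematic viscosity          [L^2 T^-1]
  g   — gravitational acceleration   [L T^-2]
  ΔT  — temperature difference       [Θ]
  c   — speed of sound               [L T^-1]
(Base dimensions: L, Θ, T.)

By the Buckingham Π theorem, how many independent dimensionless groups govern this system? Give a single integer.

Exponent matrix [L,Θ,T] × [ν,g,ΔT,c]:
  L: [ 2  1  0  1]
  Θ: [ 0  0  1  0]
  T: [-1 -2  0 -1]
Row reduction gives pivot columns ν,g,ΔT; rank = 3
n=4, r=3 ⇒ 1 dimensionless group

1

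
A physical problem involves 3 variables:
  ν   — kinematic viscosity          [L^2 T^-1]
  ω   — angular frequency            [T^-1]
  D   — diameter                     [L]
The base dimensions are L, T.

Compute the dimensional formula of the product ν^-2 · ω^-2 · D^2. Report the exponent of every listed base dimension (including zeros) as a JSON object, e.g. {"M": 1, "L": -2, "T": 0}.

Exponent matrix [L,T] × [ν,ω,D]:
  L: [ 2  0  1]
  T: [-1 -1  0]
  [L]: (-2)·2+(-2)·0+(2)·1 = -2
  [T]: (-2)·-1+(-2)·-1+(2)·0 = 4
⇒ L^-2 T^4

{"L": -2, "T": 4}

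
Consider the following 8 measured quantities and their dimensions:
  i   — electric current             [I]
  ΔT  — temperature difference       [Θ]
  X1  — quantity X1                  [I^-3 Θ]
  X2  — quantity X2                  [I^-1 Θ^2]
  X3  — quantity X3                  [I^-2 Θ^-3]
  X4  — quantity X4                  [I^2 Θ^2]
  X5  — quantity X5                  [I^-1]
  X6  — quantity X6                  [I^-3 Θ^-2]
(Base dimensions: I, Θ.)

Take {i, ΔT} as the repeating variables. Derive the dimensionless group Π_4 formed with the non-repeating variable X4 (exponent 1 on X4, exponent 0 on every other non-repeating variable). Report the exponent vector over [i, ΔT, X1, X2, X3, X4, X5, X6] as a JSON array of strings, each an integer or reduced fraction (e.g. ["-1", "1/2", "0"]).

Exponent matrix [I,Θ] × [i,ΔT,X1,X2,X3,X4,X5,X6]:
  I: [ 1  0 -3 -1 -2  2 -1 -3]
  Θ: [ 0  1  1  2 -3  2  0 -2]
Row reduction gives pivot columns i,ΔT; rank = 2
Pivot set = {i,ΔT}, free = {X1,X2,X3,X4,X5,X6}
RREF:
  r0: [   1    0   -3   -1   -2    2   -1   -3]
  r1: [   0    1    1    2   -3    2    0   -2]
Fix exponent of X4 at 1, X1 at 0, X2 at 0, X3 at 0, X5 at 0, X6 at 0; solve each RREF row for its pivot's exponent:
  r0: exp(i) + (2)·1 = 0 ⇒ exp(i) = -2
  r1: exp(ΔT) + (2)·1 = 0 ⇒ exp(ΔT) = -2
Π_4 = i^-2 · ΔT^-2 · X4

["-2", "-2", "0", "0", "0", "1", "0", "0"]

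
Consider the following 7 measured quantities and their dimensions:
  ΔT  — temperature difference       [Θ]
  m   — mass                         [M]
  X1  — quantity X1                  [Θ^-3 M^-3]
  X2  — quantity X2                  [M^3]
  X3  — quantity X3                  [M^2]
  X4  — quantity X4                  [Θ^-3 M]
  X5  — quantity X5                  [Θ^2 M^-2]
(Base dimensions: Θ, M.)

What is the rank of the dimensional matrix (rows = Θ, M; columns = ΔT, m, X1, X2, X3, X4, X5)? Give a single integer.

2

Exponent matrix [Θ,M] × [ΔT,m,X1,X2,X3,X4,X5]:
  Θ: [ 1  0 -3  0  0 -3  2]
  M: [ 0  1 -3  3  2  1 -2]
RREF → pivots at {ΔT,m} ⇒ r = 2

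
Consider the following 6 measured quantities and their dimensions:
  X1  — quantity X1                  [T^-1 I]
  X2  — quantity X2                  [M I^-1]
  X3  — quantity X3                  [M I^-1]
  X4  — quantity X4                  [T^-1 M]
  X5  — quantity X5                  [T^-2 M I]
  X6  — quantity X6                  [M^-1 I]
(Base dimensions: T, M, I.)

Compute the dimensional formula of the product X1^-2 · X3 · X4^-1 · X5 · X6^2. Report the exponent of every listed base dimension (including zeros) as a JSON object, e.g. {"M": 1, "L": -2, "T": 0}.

{"T": 1, "M": -1, "I": 0}

Exponent matrix [T,M,I] × [X1,X2,X3,X4,X5,X6]:
  T: [-1  0  0 -1 -2  0]
  M: [ 0  1  1  1  1 -1]
  I: [ 1 -1 -1  0  1  1]
  [T]: (-2)·-1+(1)·0+(-1)·-1+(1)·-2+(2)·0 = 1
  [M]: (-2)·0+(1)·1+(-1)·1+(1)·1+(2)·-1 = -1
  [I]: (-2)·1+(1)·-1+(-1)·0+(1)·1+(2)·1 = 0
⇒ T M^-1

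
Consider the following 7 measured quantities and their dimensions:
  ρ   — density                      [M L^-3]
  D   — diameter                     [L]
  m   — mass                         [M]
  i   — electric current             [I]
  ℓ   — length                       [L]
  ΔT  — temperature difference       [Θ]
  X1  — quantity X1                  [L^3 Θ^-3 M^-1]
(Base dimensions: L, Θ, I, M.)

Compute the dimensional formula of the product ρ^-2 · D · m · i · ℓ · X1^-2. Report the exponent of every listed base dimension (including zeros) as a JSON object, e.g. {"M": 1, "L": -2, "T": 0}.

{"L": 2, "Θ": 6, "I": 1, "M": 1}

Write exponents as rows L,Θ,I,M / cols ρ,D,m,i,ℓ,ΔT,X1:
  L: [-3  1  0  0  1  0  3]
  Θ: [ 0  0  0  0  0  1 -3]
  I: [ 0  0  0  1  0  0  0]
  M: [ 1  0  1  0  0  0 -1]
  [L]: (-2)·-3+(1)·1+(1)·0+(1)·0+(1)·1+(-2)·3 = 2
  [Θ]: (-2)·0+(1)·0+(1)·0+(1)·0+(1)·0+(-2)·-3 = 6
  [I]: (-2)·0+(1)·0+(1)·0+(1)·1+(1)·0+(-2)·0 = 1
  [M]: (-2)·1+(1)·0+(1)·1+(1)·0+(1)·0+(-2)·-1 = 1
⇒ L^2 Θ^6 I M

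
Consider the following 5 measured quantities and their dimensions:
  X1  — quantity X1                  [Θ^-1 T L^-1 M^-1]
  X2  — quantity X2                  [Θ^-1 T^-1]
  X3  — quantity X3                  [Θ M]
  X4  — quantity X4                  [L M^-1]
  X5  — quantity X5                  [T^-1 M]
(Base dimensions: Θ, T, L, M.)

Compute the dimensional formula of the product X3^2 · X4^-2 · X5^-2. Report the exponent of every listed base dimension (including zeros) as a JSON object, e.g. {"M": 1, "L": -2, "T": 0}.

Exponent matrix [Θ,T,L,M] × [X1,X2,X3,X4,X5]:
  Θ: [-1 -1  1  0  0]
  T: [ 1 -1  0  0 -1]
  L: [-1  0  0  1  0]
  M: [-1  0  1 -1  1]
  [Θ]: (2)·1+(-2)·0+(-2)·0 = 2
  [T]: (2)·0+(-2)·0+(-2)·-1 = 2
  [L]: (2)·0+(-2)·1+(-2)·0 = -2
  [M]: (2)·1+(-2)·-1+(-2)·1 = 2
⇒ Θ^2 T^2 L^-2 M^2

{"Θ": 2, "T": 2, "L": -2, "M": 2}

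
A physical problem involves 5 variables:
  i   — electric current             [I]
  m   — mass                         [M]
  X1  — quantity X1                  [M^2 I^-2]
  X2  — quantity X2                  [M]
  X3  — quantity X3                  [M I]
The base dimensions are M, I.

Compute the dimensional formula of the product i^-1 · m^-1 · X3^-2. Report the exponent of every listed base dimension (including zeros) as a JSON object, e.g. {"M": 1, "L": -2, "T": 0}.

Dimensional matrix (M×I by i×m×X1×X2×X3):
  M: [ 0  1  2  1  1]
  I: [ 1  0 -2  0  1]
  [M]: (-1)·0+(-1)·1+(-2)·1 = -3
  [I]: (-1)·1+(-1)·0+(-2)·1 = -3
⇒ M^-3 I^-3

{"M": -3, "I": -3}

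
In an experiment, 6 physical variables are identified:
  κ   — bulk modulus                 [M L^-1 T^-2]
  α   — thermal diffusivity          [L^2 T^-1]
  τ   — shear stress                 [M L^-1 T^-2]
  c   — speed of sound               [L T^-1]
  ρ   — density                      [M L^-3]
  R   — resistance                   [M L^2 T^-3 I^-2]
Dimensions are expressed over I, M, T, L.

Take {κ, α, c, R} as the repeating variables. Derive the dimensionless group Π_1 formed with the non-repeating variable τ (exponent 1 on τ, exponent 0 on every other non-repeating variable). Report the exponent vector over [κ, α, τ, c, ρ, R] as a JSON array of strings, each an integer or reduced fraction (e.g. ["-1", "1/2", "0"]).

Exponent matrix [I,M,T,L] × [κ,α,τ,c,ρ,R]:
  I: [ 0  0  0  0  0 -2]
  M: [ 1  0  1  0  1  1]
  T: [-2 -1 -2 -1  0 -3]
  L: [-1  2 -1  1 -3  2]
Echelon form has 4 nonzero rows (pivots: κ,α,c,R)
Pivot set = {κ,α,c,R}, free = {τ,ρ}
RREF:
  r0: [   1    0    1    0    1    0]
  r1: [   0    1    0    0    0    0]
  r2: [   0    0    0    1   -2    0]
  r3: [   0    0    0    0    0    1]
Fix exponent of τ at 1, ρ at 0; solve each RREF row for its pivot's exponent:
  r0: exp(κ) + (1)·1 = 0 ⇒ exp(κ) = -1
  r1: exp(α) + (0)·1 = 0 ⇒ exp(α) = 0
  r2: exp(c) + (0)·1 = 0 ⇒ exp(c) = 0
  r3: exp(R) + (0)·1 = 0 ⇒ exp(R) = 0
Π_1 = κ^-1 · τ

["-1", "0", "1", "0", "0", "0"]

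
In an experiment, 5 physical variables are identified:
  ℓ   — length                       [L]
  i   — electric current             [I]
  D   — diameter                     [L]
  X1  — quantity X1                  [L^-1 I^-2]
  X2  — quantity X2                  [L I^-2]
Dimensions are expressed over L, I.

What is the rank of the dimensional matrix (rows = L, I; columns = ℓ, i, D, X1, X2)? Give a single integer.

Exponent matrix [L,I] × [ℓ,i,D,X1,X2]:
  L: [ 1  0  1 -1  1]
  I: [ 0  1  0 -2 -2]
Row reduction gives pivot columns ℓ,i; rank = 2

2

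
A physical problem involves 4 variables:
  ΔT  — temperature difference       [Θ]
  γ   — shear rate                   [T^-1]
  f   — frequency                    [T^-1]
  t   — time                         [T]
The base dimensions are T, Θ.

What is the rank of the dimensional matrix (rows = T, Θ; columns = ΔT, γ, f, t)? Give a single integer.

Exponent matrix [T,Θ] × [ΔT,γ,f,t]:
  T: [ 0 -1 -1  1]
  Θ: [ 1  0  0  0]
RREF → pivots at {ΔT,γ} ⇒ r = 2

2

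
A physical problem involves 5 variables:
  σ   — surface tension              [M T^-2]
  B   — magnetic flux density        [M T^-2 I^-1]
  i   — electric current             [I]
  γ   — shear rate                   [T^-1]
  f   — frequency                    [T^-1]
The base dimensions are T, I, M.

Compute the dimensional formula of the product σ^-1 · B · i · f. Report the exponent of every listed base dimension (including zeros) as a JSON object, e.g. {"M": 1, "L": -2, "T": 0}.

{"T": -1, "I": 0, "M": 0}

Exponent matrix [T,I,M] × [σ,B,i,γ,f]:
  T: [-2 -2  0 -1 -1]
  I: [ 0 -1  1  0  0]
  M: [ 1  1  0  0  0]
  [T]: (-1)·-2+(1)·-2+(1)·0+(1)·-1 = -1
  [I]: (-1)·0+(1)·-1+(1)·1+(1)·0 = 0
  [M]: (-1)·1+(1)·1+(1)·0+(1)·0 = 0
⇒ T^-1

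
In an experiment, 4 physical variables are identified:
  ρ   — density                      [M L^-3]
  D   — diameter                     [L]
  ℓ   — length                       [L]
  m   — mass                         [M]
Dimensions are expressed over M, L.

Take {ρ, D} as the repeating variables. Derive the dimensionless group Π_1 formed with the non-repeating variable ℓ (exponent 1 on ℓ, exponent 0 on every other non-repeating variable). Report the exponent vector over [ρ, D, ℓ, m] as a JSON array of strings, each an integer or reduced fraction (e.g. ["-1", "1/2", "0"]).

["0", "-1", "1", "0"]

Dimensional matrix (M×L by ρ×D×ℓ×m):
  M: [ 1  0  0  1]
  L: [-3  1  1  0]
Row reduction gives pivot columns ρ,D; rank = 2
Pivot set = {ρ,D}, free = {ℓ,m}
RREF:
  r0: [   1    0    0    1]
  r1: [   0    1    1    3]
Fix exponent of ℓ at 1, m at 0; solve each RREF row for its pivot's exponent:
  r0: exp(ρ) + (0)·1 = 0 ⇒ exp(ρ) = 0
  r1: exp(D) + (1)·1 = 0 ⇒ exp(D) = -1
Π_1 = D^-1 · ℓ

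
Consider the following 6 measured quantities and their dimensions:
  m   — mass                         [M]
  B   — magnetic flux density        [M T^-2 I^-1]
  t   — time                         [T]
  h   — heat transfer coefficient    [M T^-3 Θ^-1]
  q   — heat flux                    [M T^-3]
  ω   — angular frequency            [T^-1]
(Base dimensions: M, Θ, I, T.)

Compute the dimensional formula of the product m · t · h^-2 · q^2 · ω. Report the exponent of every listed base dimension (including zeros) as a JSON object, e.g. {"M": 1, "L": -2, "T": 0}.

{"M": 1, "Θ": 2, "I": 0, "T": 0}

Write exponents as rows M,Θ,I,T / cols m,B,t,h,q,ω:
  M: [ 1  1  0  1  1  0]
  Θ: [ 0  0  0 -1  0  0]
  I: [ 0 -1  0  0  0  0]
  T: [ 0 -2  1 -3 -3 -1]
  [M]: (1)·1+(1)·0+(-2)·1+(2)·1+(1)·0 = 1
  [Θ]: (1)·0+(1)·0+(-2)·-1+(2)·0+(1)·0 = 2
  [I]: (1)·0+(1)·0+(-2)·0+(2)·0+(1)·0 = 0
  [T]: (1)·0+(1)·1+(-2)·-3+(2)·-3+(1)·-1 = 0
⇒ M Θ^2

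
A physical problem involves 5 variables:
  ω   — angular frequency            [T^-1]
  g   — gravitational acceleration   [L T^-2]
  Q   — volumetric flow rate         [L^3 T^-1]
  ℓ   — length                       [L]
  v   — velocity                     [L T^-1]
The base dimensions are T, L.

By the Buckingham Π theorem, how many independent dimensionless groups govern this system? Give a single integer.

Dimensional matrix (T×L by ω×g×Q×ℓ×v):
  T: [-1 -2 -1  0 -1]
  L: [ 0  1  3  1  1]
Row reduction gives pivot columns ω,g; rank = 2
5 vars − rank 2 = 3 Π groups

3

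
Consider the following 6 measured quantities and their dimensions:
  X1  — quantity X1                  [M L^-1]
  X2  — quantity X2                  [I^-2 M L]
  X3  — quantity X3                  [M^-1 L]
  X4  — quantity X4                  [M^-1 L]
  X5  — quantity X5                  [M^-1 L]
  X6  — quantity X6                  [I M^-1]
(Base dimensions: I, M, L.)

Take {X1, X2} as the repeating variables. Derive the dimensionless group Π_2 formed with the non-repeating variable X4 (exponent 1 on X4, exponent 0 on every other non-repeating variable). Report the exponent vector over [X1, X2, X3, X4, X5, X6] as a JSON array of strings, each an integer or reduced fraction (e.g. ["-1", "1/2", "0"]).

Dimensional matrix (I×M×L by X1×X2×X3×X4×X5×X6):
  I: [ 0 -2  0  0  0  1]
  M: [ 1  1 -1 -1 -1 -1]
  L: [-1  1  1  1  1  0]
Row reduction gives pivot columns X1,X2; rank = 2
Pivot set = {X1,X2}, free = {X3,X4,X5,X6}
RREF:
  r0: [   1    0   -1   -1   -1 -1/2]
  r1: [   0    1    0    0    0 -1/2]
  r2: [   0    0    0    0    0    0]
Fix exponent of X4 at 1, X3 at 0, X5 at 0, X6 at 0; solve each RREF row for its pivot's exponent:
  r0: exp(X1) + (-1)·1 = 0 ⇒ exp(X1) = 1
  r1: exp(X2) + (0)·1 = 0 ⇒ exp(X2) = 0
Π_2 = X1 · X4

["1", "0", "0", "1", "0", "0"]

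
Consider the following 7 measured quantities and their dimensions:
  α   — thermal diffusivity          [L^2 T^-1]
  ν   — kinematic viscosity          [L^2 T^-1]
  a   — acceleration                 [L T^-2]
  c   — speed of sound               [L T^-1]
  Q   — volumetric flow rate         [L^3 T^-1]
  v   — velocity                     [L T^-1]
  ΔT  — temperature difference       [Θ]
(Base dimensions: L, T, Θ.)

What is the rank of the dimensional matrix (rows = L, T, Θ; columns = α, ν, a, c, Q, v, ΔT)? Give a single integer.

3

Exponent matrix [L,T,Θ] × [α,ν,a,c,Q,v,ΔT]:
  L: [ 2  2  1  1  3  1  0]
  T: [-1 -1 -2 -1 -1 -1  0]
  Θ: [ 0  0  0  0  0  0  1]
Echelon form has 3 nonzero rows (pivots: α,a,ΔT)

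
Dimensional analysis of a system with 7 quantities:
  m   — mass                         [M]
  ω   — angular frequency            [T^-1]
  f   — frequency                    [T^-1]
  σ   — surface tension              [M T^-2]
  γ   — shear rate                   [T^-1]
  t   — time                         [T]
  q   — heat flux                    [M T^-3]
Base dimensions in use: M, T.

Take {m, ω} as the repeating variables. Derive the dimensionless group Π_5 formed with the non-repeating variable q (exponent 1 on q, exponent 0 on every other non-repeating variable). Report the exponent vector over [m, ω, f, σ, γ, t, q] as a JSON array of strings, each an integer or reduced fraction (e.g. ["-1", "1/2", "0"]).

Dimensional matrix (M×T by m×ω×f×σ×γ×t×q):
  M: [ 1  0  0  1  0  0  1]
  T: [ 0 -1 -1 -2 -1  1 -3]
RREF → pivots at {m,ω} ⇒ r = 2
Pivot set = {m,ω}, free = {f,σ,γ,t,q}
RREF:
  r0: [   1    0    0    1    0    0    1]
  r1: [   0    1    1    2    1   -1    3]
Fix exponent of q at 1, f at 0, σ at 0, γ at 0, t at 0; solve each RREF row for its pivot's exponent:
  r0: exp(m) + (1)·1 = 0 ⇒ exp(m) = -1
  r1: exp(ω) + (3)·1 = 0 ⇒ exp(ω) = -3
Π_5 = m^-1 · ω^-3 · q

["-1", "-3", "0", "0", "0", "0", "1"]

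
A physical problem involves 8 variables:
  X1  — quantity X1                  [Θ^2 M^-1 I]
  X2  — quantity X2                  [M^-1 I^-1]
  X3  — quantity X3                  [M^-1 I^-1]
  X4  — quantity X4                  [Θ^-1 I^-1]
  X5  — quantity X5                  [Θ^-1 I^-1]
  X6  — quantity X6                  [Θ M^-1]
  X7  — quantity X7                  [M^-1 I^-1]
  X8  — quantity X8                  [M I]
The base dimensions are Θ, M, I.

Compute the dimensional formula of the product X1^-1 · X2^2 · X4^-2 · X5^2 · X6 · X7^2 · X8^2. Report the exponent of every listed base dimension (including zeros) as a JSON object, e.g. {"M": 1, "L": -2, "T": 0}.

{"Θ": -1, "M": -2, "I": -3}

Exponent matrix [Θ,M,I] × [X1,X2,X3,X4,X5,X6,X7,X8]:
  Θ: [ 2  0  0 -1 -1  1  0  0]
  M: [-1 -1 -1  0  0 -1 -1  1]
  I: [ 1 -1 -1 -1 -1  0 -1  1]
  [Θ]: (-1)·2+(2)·0+(-2)·-1+(2)·-1+(1)·1+(2)·0+(2)·0 = -1
  [M]: (-1)·-1+(2)·-1+(-2)·0+(2)·0+(1)·-1+(2)·-1+(2)·1 = -2
  [I]: (-1)·1+(2)·-1+(-2)·-1+(2)·-1+(1)·0+(2)·-1+(2)·1 = -3
⇒ Θ^-1 M^-2 I^-3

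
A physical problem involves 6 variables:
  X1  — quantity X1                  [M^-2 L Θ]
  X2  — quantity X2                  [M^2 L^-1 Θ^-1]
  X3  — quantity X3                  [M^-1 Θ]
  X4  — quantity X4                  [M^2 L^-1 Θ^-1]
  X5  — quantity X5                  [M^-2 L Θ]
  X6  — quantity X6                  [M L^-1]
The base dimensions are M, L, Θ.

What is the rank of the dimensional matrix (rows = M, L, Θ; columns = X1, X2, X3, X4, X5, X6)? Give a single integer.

Dimensional matrix (M×L×Θ by X1×X2×X3×X4×X5×X6):
  M: [-2  2 -1  2 -2  1]
  L: [ 1 -1  0 -1  1 -1]
  Θ: [ 1 -1  1 -1  1  0]
Row reduction gives pivot columns X1,X3; rank = 2

2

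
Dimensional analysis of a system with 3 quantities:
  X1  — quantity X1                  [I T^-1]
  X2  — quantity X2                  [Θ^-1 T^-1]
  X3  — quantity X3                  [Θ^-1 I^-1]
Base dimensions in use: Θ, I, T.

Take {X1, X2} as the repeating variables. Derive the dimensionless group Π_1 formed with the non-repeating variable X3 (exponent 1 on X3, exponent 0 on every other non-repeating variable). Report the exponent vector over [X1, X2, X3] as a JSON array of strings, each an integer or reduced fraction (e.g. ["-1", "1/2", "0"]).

Exponent matrix [Θ,I,T] × [X1,X2,X3]:
  Θ: [ 0 -1 -1]
  I: [ 1  0 -1]
  T: [-1 -1  0]
Row reduction gives pivot columns X1,X2; rank = 2
Pivot set = {X1,X2}, free = {X3}
RREF:
  r0: [   1    0   -1]
  r1: [   0    1    1]
  r2: [   0    0    0]
Fix exponent of X3 at 1; solve each RREF row for its pivot's exponent:
  r0: exp(X1) + (-1)·1 = 0 ⇒ exp(X1) = 1
  r1: exp(X2) + (1)·1 = 0 ⇒ exp(X2) = -1
Π_1 = X1 · X2^-1 · X3

["1", "-1", "1"]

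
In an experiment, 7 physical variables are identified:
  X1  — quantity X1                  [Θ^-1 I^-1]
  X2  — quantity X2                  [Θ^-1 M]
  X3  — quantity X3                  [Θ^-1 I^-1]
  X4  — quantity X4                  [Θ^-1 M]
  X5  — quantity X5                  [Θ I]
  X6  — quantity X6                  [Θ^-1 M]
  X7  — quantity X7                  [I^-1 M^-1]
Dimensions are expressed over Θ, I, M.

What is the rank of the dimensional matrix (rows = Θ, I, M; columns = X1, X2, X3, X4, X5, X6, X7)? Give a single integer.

2

Exponent matrix [Θ,I,M] × [X1,X2,X3,X4,X5,X6,X7]:
  Θ: [-1 -1 -1 -1  1 -1  0]
  I: [-1  0 -1  0  1  0 -1]
  M: [ 0  1  0  1  0  1 -1]
Row reduction gives pivot columns X1,X2; rank = 2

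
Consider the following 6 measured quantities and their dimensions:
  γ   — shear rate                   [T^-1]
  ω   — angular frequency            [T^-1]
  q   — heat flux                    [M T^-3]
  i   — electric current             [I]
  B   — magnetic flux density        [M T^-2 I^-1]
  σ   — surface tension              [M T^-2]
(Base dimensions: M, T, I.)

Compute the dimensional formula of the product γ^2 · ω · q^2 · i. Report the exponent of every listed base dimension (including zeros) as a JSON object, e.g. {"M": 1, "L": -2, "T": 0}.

Exponent matrix [M,T,I] × [γ,ω,q,i,B,σ]:
  M: [ 0  0  1  0  1  1]
  T: [-1 -1 -3  0 -2 -2]
  I: [ 0  0  0  1 -1  0]
  [M]: (2)·0+(1)·0+(2)·1+(1)·0 = 2
  [T]: (2)·-1+(1)·-1+(2)·-3+(1)·0 = -9
  [I]: (2)·0+(1)·0+(2)·0+(1)·1 = 1
⇒ M^2 T^-9 I

{"M": 2, "T": -9, "I": 1}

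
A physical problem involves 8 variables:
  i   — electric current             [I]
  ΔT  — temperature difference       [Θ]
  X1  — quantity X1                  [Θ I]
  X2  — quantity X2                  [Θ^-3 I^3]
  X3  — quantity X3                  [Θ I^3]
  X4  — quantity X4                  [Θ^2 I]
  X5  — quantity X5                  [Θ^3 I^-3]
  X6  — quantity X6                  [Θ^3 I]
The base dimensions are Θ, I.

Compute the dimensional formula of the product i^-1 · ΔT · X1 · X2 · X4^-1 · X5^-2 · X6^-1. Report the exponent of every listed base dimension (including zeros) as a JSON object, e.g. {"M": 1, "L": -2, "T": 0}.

{"Θ": -12, "I": 7}

Exponent matrix [Θ,I] × [i,ΔT,X1,X2,X3,X4,X5,X6]:
  Θ: [ 0  1  1 -3  1  2  3  3]
  I: [ 1  0  1  3  3  1 -3  1]
  [Θ]: (-1)·0+(1)·1+(1)·1+(1)·-3+(-1)·2+(-2)·3+(-1)·3 = -12
  [I]: (-1)·1+(1)·0+(1)·1+(1)·3+(-1)·1+(-2)·-3+(-1)·1 = 7
⇒ Θ^-12 I^7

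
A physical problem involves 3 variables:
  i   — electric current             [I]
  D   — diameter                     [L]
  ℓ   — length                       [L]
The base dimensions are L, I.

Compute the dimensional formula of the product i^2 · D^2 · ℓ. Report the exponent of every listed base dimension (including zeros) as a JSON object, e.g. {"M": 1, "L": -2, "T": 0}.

Exponent matrix [L,I] × [i,D,ℓ]:
  L: [ 0  1  1]
  I: [ 1  0  0]
  [L]: (2)·0+(2)·1+(1)·1 = 3
  [I]: (2)·1+(2)·0+(1)·0 = 2
⇒ L^3 I^2

{"L": 3, "I": 2}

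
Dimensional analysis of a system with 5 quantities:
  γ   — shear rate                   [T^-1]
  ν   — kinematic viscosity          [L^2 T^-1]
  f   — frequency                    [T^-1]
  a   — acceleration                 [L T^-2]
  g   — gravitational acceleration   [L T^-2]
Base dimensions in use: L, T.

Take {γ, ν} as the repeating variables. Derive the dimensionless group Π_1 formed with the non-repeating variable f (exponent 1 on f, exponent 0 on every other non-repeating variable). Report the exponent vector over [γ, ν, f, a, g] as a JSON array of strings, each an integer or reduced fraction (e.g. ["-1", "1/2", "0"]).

Dimensional matrix (L×T by γ×ν×f×a×g):
  L: [ 0  2  0  1  1]
  T: [-1 -1 -1 -2 -2]
Row reduction gives pivot columns γ,ν; rank = 2
Pivot set = {γ,ν}, free = {f,a,g}
RREF:
  r0: [   1    0    1  3/2  3/2]
  r1: [   0    1    0  1/2  1/2]
Fix exponent of f at 1, a at 0, g at 0; solve each RREF row for its pivot's exponent:
  r0: exp(γ) + (1)·1 = 0 ⇒ exp(γ) = -1
  r1: exp(ν) + (0)·1 = 0 ⇒ exp(ν) = 0
Π_1 = γ^-1 · f

["-1", "0", "1", "0", "0"]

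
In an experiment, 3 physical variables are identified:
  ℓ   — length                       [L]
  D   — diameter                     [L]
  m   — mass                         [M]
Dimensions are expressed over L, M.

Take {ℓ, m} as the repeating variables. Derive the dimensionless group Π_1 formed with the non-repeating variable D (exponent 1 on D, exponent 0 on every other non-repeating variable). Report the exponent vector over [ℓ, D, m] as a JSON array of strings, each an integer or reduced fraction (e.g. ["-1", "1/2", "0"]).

Dimensional matrix (L×M by ℓ×D×m):
  L: [ 1  1  0]
  M: [ 0  0  1]
RREF → pivots at {ℓ,m} ⇒ r = 2
Repeat: ℓ,m; free: D
RREF:
  r0: [   1    1    0]
  r1: [   0    0    1]
Fix exponent of D at 1; solve each RREF row for its pivot's exponent:
  r0: exp(ℓ) + (1)·1 = 0 ⇒ exp(ℓ) = -1
  r1: exp(m) + (0)·1 = 0 ⇒ exp(m) = 0
Π_1 = ℓ^-1 · D

["-1", "1", "0"]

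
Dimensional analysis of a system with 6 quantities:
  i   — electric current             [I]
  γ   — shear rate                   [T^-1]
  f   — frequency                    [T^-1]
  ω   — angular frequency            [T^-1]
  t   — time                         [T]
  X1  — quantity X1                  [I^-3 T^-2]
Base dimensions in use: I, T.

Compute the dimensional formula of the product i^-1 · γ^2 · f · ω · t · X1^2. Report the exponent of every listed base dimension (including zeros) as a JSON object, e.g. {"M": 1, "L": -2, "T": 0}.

Exponent matrix [I,T] × [i,γ,f,ω,t,X1]:
  I: [ 1  0  0  0  0 -3]
  T: [ 0 -1 -1 -1  1 -2]
  [I]: (-1)·1+(2)·0+(1)·0+(1)·0+(1)·0+(2)·-3 = -7
  [T]: (-1)·0+(2)·-1+(1)·-1+(1)·-1+(1)·1+(2)·-2 = -7
⇒ I^-7 T^-7

{"I": -7, "T": -7}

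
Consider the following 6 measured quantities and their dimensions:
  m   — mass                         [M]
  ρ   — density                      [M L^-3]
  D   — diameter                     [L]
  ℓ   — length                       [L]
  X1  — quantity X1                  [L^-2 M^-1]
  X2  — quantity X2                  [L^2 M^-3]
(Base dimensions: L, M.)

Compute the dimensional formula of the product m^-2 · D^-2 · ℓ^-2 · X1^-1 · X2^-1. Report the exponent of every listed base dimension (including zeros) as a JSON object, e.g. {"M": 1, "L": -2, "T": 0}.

Exponent matrix [L,M] × [m,ρ,D,ℓ,X1,X2]:
  L: [ 0 -3  1  1 -2  2]
  M: [ 1  1  0  0 -1 -3]
  [L]: (-2)·0+(-2)·1+(-2)·1+(-1)·-2+(-1)·2 = -4
  [M]: (-2)·1+(-2)·0+(-2)·0+(-1)·-1+(-1)·-3 = 2
⇒ L^-4 M^2

{"L": -4, "M": 2}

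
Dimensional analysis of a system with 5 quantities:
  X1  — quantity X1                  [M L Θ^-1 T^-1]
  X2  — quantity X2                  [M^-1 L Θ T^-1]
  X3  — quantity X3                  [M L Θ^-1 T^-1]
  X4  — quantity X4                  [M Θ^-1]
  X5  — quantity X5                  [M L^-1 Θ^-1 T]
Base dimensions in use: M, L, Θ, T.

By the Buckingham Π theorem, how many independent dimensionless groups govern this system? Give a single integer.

Dimensional matrix (M×L×Θ×T by X1×X2×X3×X4×X5):
  M: [ 1 -1  1  1  1]
  L: [ 1  1  1  0 -1]
  Θ: [-1  1 -1 -1 -1]
  T: [-1 -1 -1  0  1]
RREF → pivots at {X1,X2} ⇒ r = 2
5 vars − rank 2 = 3 Π groups

3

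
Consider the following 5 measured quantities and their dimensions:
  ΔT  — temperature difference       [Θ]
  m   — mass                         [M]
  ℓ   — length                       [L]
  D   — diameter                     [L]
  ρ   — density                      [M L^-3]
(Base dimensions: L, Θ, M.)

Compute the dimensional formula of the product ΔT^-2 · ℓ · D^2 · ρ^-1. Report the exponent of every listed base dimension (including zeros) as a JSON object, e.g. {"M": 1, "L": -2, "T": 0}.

{"L": 6, "Θ": -2, "M": -1}

Exponent matrix [L,Θ,M] × [ΔT,m,ℓ,D,ρ]:
  L: [ 0  0  1  1 -3]
  Θ: [ 1  0  0  0  0]
  M: [ 0  1  0  0  1]
  [L]: (-2)·0+(1)·1+(2)·1+(-1)·-3 = 6
  [Θ]: (-2)·1+(1)·0+(2)·0+(-1)·0 = -2
  [M]: (-2)·0+(1)·0+(2)·0+(-1)·1 = -1
⇒ L^6 Θ^-2 M^-1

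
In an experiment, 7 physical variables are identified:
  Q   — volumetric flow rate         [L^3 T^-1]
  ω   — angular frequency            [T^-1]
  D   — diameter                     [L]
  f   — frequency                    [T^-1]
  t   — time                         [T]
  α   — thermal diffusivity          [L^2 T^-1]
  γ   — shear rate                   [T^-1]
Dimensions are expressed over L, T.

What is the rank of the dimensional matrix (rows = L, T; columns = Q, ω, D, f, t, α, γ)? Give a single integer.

Exponent matrix [L,T] × [Q,ω,D,f,t,α,γ]:
  L: [ 3  0  1  0  0  2  0]
  T: [-1 -1  0 -1  1 -1 -1]
RREF → pivots at {Q,ω} ⇒ r = 2

2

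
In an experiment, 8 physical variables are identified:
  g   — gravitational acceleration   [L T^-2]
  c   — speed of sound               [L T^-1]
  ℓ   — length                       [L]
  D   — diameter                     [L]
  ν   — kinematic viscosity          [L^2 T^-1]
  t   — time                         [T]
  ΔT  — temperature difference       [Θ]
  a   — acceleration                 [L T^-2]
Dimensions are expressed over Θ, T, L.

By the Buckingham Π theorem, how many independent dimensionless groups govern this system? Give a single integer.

Dimensional matrix (Θ×T×L by g×c×ℓ×D×ν×t×ΔT×a):
  Θ: [ 0  0  0  0  0  0  1  0]
  T: [-2 -1  0  0 -1  1  0 -2]
  L: [ 1  1  1  1  2  0  0  1]
Row reduction gives pivot columns g,c,ΔT; rank = 3
n=8, r=3 ⇒ 5 dimensionless groups

5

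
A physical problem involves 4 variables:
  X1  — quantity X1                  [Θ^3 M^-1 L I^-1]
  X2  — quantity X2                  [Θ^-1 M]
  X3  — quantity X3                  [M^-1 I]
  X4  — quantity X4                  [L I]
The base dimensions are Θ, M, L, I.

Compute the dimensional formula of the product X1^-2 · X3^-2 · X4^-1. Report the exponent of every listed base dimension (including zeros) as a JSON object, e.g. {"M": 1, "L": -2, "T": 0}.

{"Θ": -6, "M": 4, "L": -3, "I": -1}

Dimensional matrix (Θ×M×L×I by X1×X2×X3×X4):
  Θ: [ 3 -1  0  0]
  M: [-1  1 -1  0]
  L: [ 1  0  0  1]
  I: [-1  0  1  1]
  [Θ]: (-2)·3+(-2)·0+(-1)·0 = -6
  [M]: (-2)·-1+(-2)·-1+(-1)·0 = 4
  [L]: (-2)·1+(-2)·0+(-1)·1 = -3
  [I]: (-2)·-1+(-2)·1+(-1)·1 = -1
⇒ Θ^-6 M^4 L^-3 I^-1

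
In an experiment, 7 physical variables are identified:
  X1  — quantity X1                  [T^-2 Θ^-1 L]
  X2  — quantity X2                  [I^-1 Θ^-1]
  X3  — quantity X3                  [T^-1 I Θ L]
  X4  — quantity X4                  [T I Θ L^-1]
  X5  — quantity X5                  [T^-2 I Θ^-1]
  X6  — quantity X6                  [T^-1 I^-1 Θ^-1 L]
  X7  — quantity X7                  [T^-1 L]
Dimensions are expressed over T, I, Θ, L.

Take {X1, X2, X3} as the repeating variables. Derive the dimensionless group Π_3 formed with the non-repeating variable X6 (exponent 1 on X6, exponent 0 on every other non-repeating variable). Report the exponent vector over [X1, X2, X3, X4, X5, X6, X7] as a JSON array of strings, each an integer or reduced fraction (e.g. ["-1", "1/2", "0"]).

["0", "-2", "-1", "0", "0", "1", "0"]

Dimensional matrix (T×I×Θ×L by X1×X2×X3×X4×X5×X6×X7):
  T: [-2  0 -1  1 -2 -1 -1]
  I: [ 0 -1  1  1  1 -1  0]
  Θ: [-1 -1  1  1 -1 -1  0]
  L: [ 1  0  1 -1  0  1  1]
Echelon form has 3 nonzero rows (pivots: X1,X2,X3)
Pivot set = {X1,X2,X3}, free = {X4,X5,X6,X7}
RREF:
  r0: [   1    0    0    0    2    0    0]
  r1: [   0    1    0   -2   -3    2    1]
  r2: [   0    0    1   -1   -2    1    1]
  r3: [   0    0    0    0    0    0    0]
Fix exponent of X6 at 1, X4 at 0, X5 at 0, X7 at 0; solve each RREF row for its pivot's exponent:
  r0: exp(X1) + (0)·1 = 0 ⇒ exp(X1) = 0
  r1: exp(X2) + (2)·1 = 0 ⇒ exp(X2) = -2
  r2: exp(X3) + (1)·1 = 0 ⇒ exp(X3) = -1
Π_3 = X2^-2 · X3^-1 · X6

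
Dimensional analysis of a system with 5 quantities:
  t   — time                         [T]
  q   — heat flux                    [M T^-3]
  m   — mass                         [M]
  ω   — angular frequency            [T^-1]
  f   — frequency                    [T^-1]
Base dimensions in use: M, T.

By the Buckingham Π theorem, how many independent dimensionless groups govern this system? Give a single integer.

3

Dimensional matrix (M×T by t×q×m×ω×f):
  M: [ 0  1  1  0  0]
  T: [ 1 -3  0 -1 -1]
Row reduction gives pivot columns t,q; rank = 2
n=5, r=2 ⇒ 3 dimensionless groups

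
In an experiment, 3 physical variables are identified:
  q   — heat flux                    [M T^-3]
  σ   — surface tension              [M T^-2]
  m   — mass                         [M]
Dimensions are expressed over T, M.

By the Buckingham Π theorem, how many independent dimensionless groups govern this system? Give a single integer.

Dimensional matrix (T×M by q×σ×m):
  T: [-3 -2  0]
  M: [ 1  1  1]
Echelon form has 2 nonzero rows (pivots: q,σ)
Π count = n − r = 3 − 2 = 1

1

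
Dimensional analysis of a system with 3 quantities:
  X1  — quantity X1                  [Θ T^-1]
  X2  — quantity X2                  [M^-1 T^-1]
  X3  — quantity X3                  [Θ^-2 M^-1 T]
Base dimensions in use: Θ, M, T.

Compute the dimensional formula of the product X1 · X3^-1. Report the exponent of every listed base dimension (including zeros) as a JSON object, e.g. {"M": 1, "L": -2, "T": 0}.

Write exponents as rows Θ,M,T / cols X1,X2,X3:
  Θ: [ 1  0 -2]
  M: [ 0 -1 -1]
  T: [-1 -1  1]
  [Θ]: (1)·1+(-1)·-2 = 3
  [M]: (1)·0+(-1)·-1 = 1
  [T]: (1)·-1+(-1)·1 = -2
⇒ Θ^3 M T^-2

{"Θ": 3, "M": 1, "T": -2}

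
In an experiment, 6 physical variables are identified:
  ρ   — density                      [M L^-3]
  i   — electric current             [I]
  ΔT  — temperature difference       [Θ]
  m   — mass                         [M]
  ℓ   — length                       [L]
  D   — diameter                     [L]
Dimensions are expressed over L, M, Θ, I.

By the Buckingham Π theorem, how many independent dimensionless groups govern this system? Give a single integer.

Dimensional matrix (L×M×Θ×I by ρ×i×ΔT×m×ℓ×D):
  L: [-3  0  0  0  1  1]
  M: [ 1  0  0  1  0  0]
  Θ: [ 0  0  1  0  0  0]
  I: [ 0  1  0  0  0  0]
Row reduction gives pivot columns ρ,i,ΔT,m; rank = 4
n=6, r=4 ⇒ 2 dimensionless groups

2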